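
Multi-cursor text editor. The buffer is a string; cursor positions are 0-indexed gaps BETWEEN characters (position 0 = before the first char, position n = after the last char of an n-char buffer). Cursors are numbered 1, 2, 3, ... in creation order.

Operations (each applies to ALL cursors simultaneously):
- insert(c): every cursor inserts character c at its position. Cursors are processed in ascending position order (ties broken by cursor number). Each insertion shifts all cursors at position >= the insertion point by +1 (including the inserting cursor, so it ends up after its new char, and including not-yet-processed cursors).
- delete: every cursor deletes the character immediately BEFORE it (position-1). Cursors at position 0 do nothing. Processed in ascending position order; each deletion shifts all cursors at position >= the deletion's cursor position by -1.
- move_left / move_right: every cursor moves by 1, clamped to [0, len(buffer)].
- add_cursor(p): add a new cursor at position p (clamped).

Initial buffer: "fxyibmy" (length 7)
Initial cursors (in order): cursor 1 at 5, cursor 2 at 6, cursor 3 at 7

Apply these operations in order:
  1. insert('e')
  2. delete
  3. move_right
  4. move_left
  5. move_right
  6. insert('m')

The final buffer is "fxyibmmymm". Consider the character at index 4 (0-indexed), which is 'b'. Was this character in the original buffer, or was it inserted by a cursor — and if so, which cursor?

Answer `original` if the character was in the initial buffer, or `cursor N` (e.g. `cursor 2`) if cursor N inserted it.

Answer: original

Derivation:
After op 1 (insert('e')): buffer="fxyibemeye" (len 10), cursors c1@6 c2@8 c3@10, authorship .....1.2.3
After op 2 (delete): buffer="fxyibmy" (len 7), cursors c1@5 c2@6 c3@7, authorship .......
After op 3 (move_right): buffer="fxyibmy" (len 7), cursors c1@6 c2@7 c3@7, authorship .......
After op 4 (move_left): buffer="fxyibmy" (len 7), cursors c1@5 c2@6 c3@6, authorship .......
After op 5 (move_right): buffer="fxyibmy" (len 7), cursors c1@6 c2@7 c3@7, authorship .......
After op 6 (insert('m')): buffer="fxyibmmymm" (len 10), cursors c1@7 c2@10 c3@10, authorship ......1.23
Authorship (.=original, N=cursor N): . . . . . . 1 . 2 3
Index 4: author = original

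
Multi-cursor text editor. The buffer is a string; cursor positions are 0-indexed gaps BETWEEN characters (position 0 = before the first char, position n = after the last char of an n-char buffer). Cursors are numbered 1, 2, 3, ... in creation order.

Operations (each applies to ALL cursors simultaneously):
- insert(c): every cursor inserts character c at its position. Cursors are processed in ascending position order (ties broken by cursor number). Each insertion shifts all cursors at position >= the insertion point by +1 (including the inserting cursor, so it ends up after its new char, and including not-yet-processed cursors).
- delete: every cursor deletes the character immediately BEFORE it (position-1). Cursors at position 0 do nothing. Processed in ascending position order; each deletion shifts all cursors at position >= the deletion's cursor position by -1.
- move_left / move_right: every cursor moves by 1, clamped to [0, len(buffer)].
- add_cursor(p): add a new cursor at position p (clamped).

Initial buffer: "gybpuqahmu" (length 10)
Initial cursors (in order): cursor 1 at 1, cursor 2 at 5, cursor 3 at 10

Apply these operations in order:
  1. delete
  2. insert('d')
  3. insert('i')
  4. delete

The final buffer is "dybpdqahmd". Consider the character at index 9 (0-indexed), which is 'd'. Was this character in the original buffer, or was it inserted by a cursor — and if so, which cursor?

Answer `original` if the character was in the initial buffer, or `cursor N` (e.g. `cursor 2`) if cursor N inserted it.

Answer: cursor 3

Derivation:
After op 1 (delete): buffer="ybpqahm" (len 7), cursors c1@0 c2@3 c3@7, authorship .......
After op 2 (insert('d')): buffer="dybpdqahmd" (len 10), cursors c1@1 c2@5 c3@10, authorship 1...2....3
After op 3 (insert('i')): buffer="diybpdiqahmdi" (len 13), cursors c1@2 c2@7 c3@13, authorship 11...22....33
After op 4 (delete): buffer="dybpdqahmd" (len 10), cursors c1@1 c2@5 c3@10, authorship 1...2....3
Authorship (.=original, N=cursor N): 1 . . . 2 . . . . 3
Index 9: author = 3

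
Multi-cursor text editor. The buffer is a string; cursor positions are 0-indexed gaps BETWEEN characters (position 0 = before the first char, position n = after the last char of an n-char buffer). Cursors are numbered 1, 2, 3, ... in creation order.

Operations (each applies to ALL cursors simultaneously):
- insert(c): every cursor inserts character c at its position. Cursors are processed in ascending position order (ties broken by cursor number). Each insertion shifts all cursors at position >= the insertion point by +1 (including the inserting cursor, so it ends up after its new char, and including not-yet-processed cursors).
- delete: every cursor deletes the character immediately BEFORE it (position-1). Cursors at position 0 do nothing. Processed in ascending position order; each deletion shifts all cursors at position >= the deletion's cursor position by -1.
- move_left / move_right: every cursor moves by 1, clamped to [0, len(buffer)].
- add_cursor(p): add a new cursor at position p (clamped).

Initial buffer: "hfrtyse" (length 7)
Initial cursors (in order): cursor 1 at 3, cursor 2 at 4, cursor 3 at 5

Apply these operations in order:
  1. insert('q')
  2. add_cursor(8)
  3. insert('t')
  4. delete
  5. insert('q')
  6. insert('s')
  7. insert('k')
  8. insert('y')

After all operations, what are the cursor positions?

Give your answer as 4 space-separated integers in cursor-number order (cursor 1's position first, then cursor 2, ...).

After op 1 (insert('q')): buffer="hfrqtqyqse" (len 10), cursors c1@4 c2@6 c3@8, authorship ...1.2.3..
After op 2 (add_cursor(8)): buffer="hfrqtqyqse" (len 10), cursors c1@4 c2@6 c3@8 c4@8, authorship ...1.2.3..
After op 3 (insert('t')): buffer="hfrqttqtyqttse" (len 14), cursors c1@5 c2@8 c3@12 c4@12, authorship ...11.22.334..
After op 4 (delete): buffer="hfrqtqyqse" (len 10), cursors c1@4 c2@6 c3@8 c4@8, authorship ...1.2.3..
After op 5 (insert('q')): buffer="hfrqqtqqyqqqse" (len 14), cursors c1@5 c2@8 c3@12 c4@12, authorship ...11.22.334..
After op 6 (insert('s')): buffer="hfrqqstqqsyqqqssse" (len 18), cursors c1@6 c2@10 c3@16 c4@16, authorship ...111.222.33434..
After op 7 (insert('k')): buffer="hfrqqsktqqskyqqqsskkse" (len 22), cursors c1@7 c2@12 c3@20 c4@20, authorship ...1111.2222.3343434..
After op 8 (insert('y')): buffer="hfrqqskytqqskyyqqqsskkyyse" (len 26), cursors c1@8 c2@14 c3@24 c4@24, authorship ...11111.22222.334343434..

Answer: 8 14 24 24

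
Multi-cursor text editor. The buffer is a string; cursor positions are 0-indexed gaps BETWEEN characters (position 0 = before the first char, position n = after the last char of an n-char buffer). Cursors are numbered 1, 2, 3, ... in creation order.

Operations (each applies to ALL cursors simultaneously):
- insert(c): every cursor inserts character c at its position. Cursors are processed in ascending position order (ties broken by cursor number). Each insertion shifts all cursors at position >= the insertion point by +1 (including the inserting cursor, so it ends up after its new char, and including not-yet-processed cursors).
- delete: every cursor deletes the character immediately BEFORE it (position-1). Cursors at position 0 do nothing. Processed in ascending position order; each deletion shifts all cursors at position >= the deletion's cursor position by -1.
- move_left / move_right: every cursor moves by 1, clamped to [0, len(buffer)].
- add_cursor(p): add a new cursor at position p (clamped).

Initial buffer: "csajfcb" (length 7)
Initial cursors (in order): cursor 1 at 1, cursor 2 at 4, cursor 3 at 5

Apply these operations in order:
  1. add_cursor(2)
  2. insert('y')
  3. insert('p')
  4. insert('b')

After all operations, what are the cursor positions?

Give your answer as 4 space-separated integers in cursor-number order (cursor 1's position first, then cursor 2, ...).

Answer: 4 13 17 8

Derivation:
After op 1 (add_cursor(2)): buffer="csajfcb" (len 7), cursors c1@1 c4@2 c2@4 c3@5, authorship .......
After op 2 (insert('y')): buffer="cysyajyfycb" (len 11), cursors c1@2 c4@4 c2@7 c3@9, authorship .1.4..2.3..
After op 3 (insert('p')): buffer="cypsypajypfypcb" (len 15), cursors c1@3 c4@6 c2@10 c3@13, authorship .11.44..22.33..
After op 4 (insert('b')): buffer="cypbsypbajypbfypbcb" (len 19), cursors c1@4 c4@8 c2@13 c3@17, authorship .111.444..222.333..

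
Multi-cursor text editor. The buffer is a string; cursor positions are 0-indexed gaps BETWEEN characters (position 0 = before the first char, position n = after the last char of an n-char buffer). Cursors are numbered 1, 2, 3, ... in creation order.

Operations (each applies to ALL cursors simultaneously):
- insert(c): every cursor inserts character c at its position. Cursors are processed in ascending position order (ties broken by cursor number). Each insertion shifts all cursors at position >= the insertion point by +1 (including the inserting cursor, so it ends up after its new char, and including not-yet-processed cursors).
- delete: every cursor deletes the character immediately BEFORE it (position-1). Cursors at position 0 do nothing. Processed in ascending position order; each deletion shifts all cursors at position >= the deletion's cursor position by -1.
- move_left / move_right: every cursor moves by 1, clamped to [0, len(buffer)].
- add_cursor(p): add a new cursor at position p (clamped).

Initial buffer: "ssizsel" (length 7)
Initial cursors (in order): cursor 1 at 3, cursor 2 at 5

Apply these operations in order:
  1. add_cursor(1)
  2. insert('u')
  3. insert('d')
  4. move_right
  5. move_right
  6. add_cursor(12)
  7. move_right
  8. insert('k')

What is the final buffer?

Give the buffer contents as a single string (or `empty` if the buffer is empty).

After op 1 (add_cursor(1)): buffer="ssizsel" (len 7), cursors c3@1 c1@3 c2@5, authorship .......
After op 2 (insert('u')): buffer="susiuzsuel" (len 10), cursors c3@2 c1@5 c2@8, authorship .3..1..2..
After op 3 (insert('d')): buffer="sudsiudzsudel" (len 13), cursors c3@3 c1@7 c2@11, authorship .33..11..22..
After op 4 (move_right): buffer="sudsiudzsudel" (len 13), cursors c3@4 c1@8 c2@12, authorship .33..11..22..
After op 5 (move_right): buffer="sudsiudzsudel" (len 13), cursors c3@5 c1@9 c2@13, authorship .33..11..22..
After op 6 (add_cursor(12)): buffer="sudsiudzsudel" (len 13), cursors c3@5 c1@9 c4@12 c2@13, authorship .33..11..22..
After op 7 (move_right): buffer="sudsiudzsudel" (len 13), cursors c3@6 c1@10 c2@13 c4@13, authorship .33..11..22..
After op 8 (insert('k')): buffer="sudsiukdzsukdelkk" (len 17), cursors c3@7 c1@12 c2@17 c4@17, authorship .33..131..212..24

Answer: sudsiukdzsukdelkk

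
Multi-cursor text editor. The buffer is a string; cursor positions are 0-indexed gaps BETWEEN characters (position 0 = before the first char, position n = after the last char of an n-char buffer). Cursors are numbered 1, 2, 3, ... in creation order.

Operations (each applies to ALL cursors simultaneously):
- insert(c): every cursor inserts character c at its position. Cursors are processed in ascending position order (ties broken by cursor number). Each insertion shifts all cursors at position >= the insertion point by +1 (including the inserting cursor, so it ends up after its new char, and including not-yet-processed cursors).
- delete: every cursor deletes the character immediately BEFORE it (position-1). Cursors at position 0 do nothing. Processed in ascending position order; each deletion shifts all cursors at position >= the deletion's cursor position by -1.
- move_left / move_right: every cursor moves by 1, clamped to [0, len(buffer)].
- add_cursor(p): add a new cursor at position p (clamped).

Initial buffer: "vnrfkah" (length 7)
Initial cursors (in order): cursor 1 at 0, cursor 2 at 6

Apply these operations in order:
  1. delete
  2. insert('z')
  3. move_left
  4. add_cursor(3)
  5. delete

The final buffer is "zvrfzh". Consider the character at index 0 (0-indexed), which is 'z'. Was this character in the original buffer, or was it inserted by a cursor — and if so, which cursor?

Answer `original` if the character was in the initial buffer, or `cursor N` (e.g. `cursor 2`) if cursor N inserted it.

Answer: cursor 1

Derivation:
After op 1 (delete): buffer="vnrfkh" (len 6), cursors c1@0 c2@5, authorship ......
After op 2 (insert('z')): buffer="zvnrfkzh" (len 8), cursors c1@1 c2@7, authorship 1.....2.
After op 3 (move_left): buffer="zvnrfkzh" (len 8), cursors c1@0 c2@6, authorship 1.....2.
After op 4 (add_cursor(3)): buffer="zvnrfkzh" (len 8), cursors c1@0 c3@3 c2@6, authorship 1.....2.
After op 5 (delete): buffer="zvrfzh" (len 6), cursors c1@0 c3@2 c2@4, authorship 1...2.
Authorship (.=original, N=cursor N): 1 . . . 2 .
Index 0: author = 1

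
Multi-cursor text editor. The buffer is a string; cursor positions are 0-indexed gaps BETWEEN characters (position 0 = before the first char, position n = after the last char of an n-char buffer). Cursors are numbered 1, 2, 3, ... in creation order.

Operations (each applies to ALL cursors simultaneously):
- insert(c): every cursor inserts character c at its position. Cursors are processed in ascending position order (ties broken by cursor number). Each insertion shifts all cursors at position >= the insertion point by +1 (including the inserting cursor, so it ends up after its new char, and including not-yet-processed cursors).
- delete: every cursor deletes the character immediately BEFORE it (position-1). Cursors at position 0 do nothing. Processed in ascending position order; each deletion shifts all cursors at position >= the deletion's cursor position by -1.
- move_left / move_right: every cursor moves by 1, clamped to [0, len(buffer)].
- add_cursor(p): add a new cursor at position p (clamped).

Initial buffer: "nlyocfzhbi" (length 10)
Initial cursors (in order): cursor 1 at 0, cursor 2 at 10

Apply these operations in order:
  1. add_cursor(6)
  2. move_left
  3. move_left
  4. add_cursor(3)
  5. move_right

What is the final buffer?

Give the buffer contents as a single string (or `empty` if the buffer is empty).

After op 1 (add_cursor(6)): buffer="nlyocfzhbi" (len 10), cursors c1@0 c3@6 c2@10, authorship ..........
After op 2 (move_left): buffer="nlyocfzhbi" (len 10), cursors c1@0 c3@5 c2@9, authorship ..........
After op 3 (move_left): buffer="nlyocfzhbi" (len 10), cursors c1@0 c3@4 c2@8, authorship ..........
After op 4 (add_cursor(3)): buffer="nlyocfzhbi" (len 10), cursors c1@0 c4@3 c3@4 c2@8, authorship ..........
After op 5 (move_right): buffer="nlyocfzhbi" (len 10), cursors c1@1 c4@4 c3@5 c2@9, authorship ..........

Answer: nlyocfzhbi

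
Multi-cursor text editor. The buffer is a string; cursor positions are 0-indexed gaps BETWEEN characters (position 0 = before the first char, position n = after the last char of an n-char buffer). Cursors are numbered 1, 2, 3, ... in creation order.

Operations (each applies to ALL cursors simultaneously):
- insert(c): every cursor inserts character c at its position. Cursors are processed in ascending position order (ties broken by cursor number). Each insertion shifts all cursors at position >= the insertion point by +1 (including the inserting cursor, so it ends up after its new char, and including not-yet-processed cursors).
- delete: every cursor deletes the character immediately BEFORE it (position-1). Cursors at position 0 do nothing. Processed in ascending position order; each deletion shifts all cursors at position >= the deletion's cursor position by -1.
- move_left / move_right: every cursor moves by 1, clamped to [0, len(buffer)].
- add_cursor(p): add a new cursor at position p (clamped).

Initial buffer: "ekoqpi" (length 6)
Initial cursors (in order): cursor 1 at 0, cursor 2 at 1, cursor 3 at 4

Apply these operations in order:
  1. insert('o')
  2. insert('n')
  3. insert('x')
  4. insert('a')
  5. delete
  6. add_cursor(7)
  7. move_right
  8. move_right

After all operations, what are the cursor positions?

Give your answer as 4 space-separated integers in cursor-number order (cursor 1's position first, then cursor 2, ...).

After op 1 (insert('o')): buffer="oeokoqopi" (len 9), cursors c1@1 c2@3 c3@7, authorship 1.2...3..
After op 2 (insert('n')): buffer="oneonkoqonpi" (len 12), cursors c1@2 c2@5 c3@10, authorship 11.22...33..
After op 3 (insert('x')): buffer="onxeonxkoqonxpi" (len 15), cursors c1@3 c2@7 c3@13, authorship 111.222...333..
After op 4 (insert('a')): buffer="onxaeonxakoqonxapi" (len 18), cursors c1@4 c2@9 c3@16, authorship 1111.2222...3333..
After op 5 (delete): buffer="onxeonxkoqonxpi" (len 15), cursors c1@3 c2@7 c3@13, authorship 111.222...333..
After op 6 (add_cursor(7)): buffer="onxeonxkoqonxpi" (len 15), cursors c1@3 c2@7 c4@7 c3@13, authorship 111.222...333..
After op 7 (move_right): buffer="onxeonxkoqonxpi" (len 15), cursors c1@4 c2@8 c4@8 c3@14, authorship 111.222...333..
After op 8 (move_right): buffer="onxeonxkoqonxpi" (len 15), cursors c1@5 c2@9 c4@9 c3@15, authorship 111.222...333..

Answer: 5 9 15 9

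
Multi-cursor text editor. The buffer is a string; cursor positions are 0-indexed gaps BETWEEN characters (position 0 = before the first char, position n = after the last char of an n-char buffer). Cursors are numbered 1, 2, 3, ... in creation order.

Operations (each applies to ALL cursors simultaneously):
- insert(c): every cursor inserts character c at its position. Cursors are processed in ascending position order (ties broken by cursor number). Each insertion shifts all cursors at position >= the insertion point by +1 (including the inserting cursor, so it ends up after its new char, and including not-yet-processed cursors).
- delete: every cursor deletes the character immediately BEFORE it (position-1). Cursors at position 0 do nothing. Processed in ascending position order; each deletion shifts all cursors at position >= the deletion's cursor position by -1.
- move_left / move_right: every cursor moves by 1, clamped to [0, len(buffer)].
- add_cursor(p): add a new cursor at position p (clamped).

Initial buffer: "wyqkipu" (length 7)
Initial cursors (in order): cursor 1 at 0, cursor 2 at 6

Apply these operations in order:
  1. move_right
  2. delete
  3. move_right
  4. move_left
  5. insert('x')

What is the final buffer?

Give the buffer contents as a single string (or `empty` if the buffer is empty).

After op 1 (move_right): buffer="wyqkipu" (len 7), cursors c1@1 c2@7, authorship .......
After op 2 (delete): buffer="yqkip" (len 5), cursors c1@0 c2@5, authorship .....
After op 3 (move_right): buffer="yqkip" (len 5), cursors c1@1 c2@5, authorship .....
After op 4 (move_left): buffer="yqkip" (len 5), cursors c1@0 c2@4, authorship .....
After op 5 (insert('x')): buffer="xyqkixp" (len 7), cursors c1@1 c2@6, authorship 1....2.

Answer: xyqkixp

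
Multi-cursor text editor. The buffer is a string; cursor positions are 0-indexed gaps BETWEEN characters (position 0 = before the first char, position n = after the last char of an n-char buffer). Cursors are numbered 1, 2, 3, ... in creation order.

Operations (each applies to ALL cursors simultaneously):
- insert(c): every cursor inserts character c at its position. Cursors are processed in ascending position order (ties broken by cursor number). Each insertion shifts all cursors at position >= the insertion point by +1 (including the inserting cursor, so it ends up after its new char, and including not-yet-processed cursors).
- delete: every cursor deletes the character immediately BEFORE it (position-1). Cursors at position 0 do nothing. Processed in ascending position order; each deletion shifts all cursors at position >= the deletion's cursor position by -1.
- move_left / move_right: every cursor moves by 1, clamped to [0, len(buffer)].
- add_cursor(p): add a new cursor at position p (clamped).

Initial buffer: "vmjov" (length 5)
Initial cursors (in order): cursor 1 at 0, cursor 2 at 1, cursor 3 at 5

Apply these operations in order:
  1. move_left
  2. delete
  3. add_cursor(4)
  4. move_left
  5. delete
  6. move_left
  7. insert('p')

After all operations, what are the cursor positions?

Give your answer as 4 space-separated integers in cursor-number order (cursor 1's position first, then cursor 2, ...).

Answer: 4 4 4 4

Derivation:
After op 1 (move_left): buffer="vmjov" (len 5), cursors c1@0 c2@0 c3@4, authorship .....
After op 2 (delete): buffer="vmjv" (len 4), cursors c1@0 c2@0 c3@3, authorship ....
After op 3 (add_cursor(4)): buffer="vmjv" (len 4), cursors c1@0 c2@0 c3@3 c4@4, authorship ....
After op 4 (move_left): buffer="vmjv" (len 4), cursors c1@0 c2@0 c3@2 c4@3, authorship ....
After op 5 (delete): buffer="vv" (len 2), cursors c1@0 c2@0 c3@1 c4@1, authorship ..
After op 6 (move_left): buffer="vv" (len 2), cursors c1@0 c2@0 c3@0 c4@0, authorship ..
After op 7 (insert('p')): buffer="ppppvv" (len 6), cursors c1@4 c2@4 c3@4 c4@4, authorship 1234..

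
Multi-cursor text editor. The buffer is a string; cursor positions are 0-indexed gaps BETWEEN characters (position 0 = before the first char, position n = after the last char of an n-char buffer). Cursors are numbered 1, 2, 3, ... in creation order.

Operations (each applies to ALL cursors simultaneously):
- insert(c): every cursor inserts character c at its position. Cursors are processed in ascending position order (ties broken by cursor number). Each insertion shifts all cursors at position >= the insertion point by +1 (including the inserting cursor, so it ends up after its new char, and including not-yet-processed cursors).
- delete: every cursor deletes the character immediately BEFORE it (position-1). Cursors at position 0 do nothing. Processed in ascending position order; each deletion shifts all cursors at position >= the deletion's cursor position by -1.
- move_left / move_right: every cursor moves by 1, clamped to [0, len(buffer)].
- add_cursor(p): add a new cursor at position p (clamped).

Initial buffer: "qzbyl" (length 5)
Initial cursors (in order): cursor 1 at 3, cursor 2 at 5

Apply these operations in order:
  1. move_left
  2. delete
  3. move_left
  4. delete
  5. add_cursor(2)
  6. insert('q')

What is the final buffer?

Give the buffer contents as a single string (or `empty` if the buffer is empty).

Answer: qqblq

Derivation:
After op 1 (move_left): buffer="qzbyl" (len 5), cursors c1@2 c2@4, authorship .....
After op 2 (delete): buffer="qbl" (len 3), cursors c1@1 c2@2, authorship ...
After op 3 (move_left): buffer="qbl" (len 3), cursors c1@0 c2@1, authorship ...
After op 4 (delete): buffer="bl" (len 2), cursors c1@0 c2@0, authorship ..
After op 5 (add_cursor(2)): buffer="bl" (len 2), cursors c1@0 c2@0 c3@2, authorship ..
After op 6 (insert('q')): buffer="qqblq" (len 5), cursors c1@2 c2@2 c3@5, authorship 12..3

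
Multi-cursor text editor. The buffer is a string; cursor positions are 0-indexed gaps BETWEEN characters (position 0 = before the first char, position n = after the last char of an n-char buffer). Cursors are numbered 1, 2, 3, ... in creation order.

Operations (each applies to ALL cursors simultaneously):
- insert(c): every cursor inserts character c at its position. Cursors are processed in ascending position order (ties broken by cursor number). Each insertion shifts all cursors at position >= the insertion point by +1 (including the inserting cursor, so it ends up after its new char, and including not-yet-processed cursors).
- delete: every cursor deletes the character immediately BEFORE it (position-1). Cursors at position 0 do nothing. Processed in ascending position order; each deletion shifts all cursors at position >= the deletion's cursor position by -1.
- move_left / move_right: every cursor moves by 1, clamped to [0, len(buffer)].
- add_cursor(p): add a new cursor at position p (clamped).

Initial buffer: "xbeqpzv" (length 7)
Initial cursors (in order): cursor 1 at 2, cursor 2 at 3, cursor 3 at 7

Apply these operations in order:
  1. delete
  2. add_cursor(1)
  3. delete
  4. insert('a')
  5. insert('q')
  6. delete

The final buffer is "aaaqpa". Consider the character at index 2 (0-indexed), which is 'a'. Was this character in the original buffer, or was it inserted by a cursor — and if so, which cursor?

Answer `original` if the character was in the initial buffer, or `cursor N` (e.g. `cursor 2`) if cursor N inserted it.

After op 1 (delete): buffer="xqpz" (len 4), cursors c1@1 c2@1 c3@4, authorship ....
After op 2 (add_cursor(1)): buffer="xqpz" (len 4), cursors c1@1 c2@1 c4@1 c3@4, authorship ....
After op 3 (delete): buffer="qp" (len 2), cursors c1@0 c2@0 c4@0 c3@2, authorship ..
After op 4 (insert('a')): buffer="aaaqpa" (len 6), cursors c1@3 c2@3 c4@3 c3@6, authorship 124..3
After op 5 (insert('q')): buffer="aaaqqqqpaq" (len 10), cursors c1@6 c2@6 c4@6 c3@10, authorship 124124..33
After op 6 (delete): buffer="aaaqpa" (len 6), cursors c1@3 c2@3 c4@3 c3@6, authorship 124..3
Authorship (.=original, N=cursor N): 1 2 4 . . 3
Index 2: author = 4

Answer: cursor 4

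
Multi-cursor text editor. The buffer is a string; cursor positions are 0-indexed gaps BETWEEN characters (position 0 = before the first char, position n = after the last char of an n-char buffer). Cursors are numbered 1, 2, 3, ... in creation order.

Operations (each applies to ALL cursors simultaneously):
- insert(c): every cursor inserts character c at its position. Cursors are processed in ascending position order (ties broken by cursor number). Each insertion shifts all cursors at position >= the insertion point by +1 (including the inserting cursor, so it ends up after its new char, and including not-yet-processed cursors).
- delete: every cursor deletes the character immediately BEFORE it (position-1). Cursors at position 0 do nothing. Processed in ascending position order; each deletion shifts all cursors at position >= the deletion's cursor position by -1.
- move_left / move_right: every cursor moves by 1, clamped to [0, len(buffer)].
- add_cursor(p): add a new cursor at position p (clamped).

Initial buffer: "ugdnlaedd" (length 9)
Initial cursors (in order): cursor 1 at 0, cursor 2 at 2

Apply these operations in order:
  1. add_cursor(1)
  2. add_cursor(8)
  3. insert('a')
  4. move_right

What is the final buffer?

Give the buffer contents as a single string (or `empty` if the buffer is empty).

After op 1 (add_cursor(1)): buffer="ugdnlaedd" (len 9), cursors c1@0 c3@1 c2@2, authorship .........
After op 2 (add_cursor(8)): buffer="ugdnlaedd" (len 9), cursors c1@0 c3@1 c2@2 c4@8, authorship .........
After op 3 (insert('a')): buffer="auagadnlaedad" (len 13), cursors c1@1 c3@3 c2@5 c4@12, authorship 1.3.2......4.
After op 4 (move_right): buffer="auagadnlaedad" (len 13), cursors c1@2 c3@4 c2@6 c4@13, authorship 1.3.2......4.

Answer: auagadnlaedad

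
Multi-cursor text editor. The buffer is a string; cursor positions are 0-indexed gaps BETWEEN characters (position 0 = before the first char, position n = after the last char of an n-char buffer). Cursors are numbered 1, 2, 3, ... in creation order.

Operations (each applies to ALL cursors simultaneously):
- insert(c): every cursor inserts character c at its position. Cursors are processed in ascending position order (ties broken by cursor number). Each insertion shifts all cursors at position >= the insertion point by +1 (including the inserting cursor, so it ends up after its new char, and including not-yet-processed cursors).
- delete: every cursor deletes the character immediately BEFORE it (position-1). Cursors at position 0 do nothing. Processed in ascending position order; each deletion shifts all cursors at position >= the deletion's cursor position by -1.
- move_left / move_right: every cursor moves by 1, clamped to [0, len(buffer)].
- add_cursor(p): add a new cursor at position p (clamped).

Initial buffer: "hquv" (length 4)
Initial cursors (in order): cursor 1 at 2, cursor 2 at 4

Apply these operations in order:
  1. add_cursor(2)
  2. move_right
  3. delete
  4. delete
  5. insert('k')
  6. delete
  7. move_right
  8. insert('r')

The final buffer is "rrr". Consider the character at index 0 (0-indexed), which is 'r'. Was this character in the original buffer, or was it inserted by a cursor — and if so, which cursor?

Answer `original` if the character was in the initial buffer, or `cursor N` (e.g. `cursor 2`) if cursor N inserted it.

After op 1 (add_cursor(2)): buffer="hquv" (len 4), cursors c1@2 c3@2 c2@4, authorship ....
After op 2 (move_right): buffer="hquv" (len 4), cursors c1@3 c3@3 c2@4, authorship ....
After op 3 (delete): buffer="h" (len 1), cursors c1@1 c2@1 c3@1, authorship .
After op 4 (delete): buffer="" (len 0), cursors c1@0 c2@0 c3@0, authorship 
After op 5 (insert('k')): buffer="kkk" (len 3), cursors c1@3 c2@3 c3@3, authorship 123
After op 6 (delete): buffer="" (len 0), cursors c1@0 c2@0 c3@0, authorship 
After op 7 (move_right): buffer="" (len 0), cursors c1@0 c2@0 c3@0, authorship 
After op 8 (insert('r')): buffer="rrr" (len 3), cursors c1@3 c2@3 c3@3, authorship 123
Authorship (.=original, N=cursor N): 1 2 3
Index 0: author = 1

Answer: cursor 1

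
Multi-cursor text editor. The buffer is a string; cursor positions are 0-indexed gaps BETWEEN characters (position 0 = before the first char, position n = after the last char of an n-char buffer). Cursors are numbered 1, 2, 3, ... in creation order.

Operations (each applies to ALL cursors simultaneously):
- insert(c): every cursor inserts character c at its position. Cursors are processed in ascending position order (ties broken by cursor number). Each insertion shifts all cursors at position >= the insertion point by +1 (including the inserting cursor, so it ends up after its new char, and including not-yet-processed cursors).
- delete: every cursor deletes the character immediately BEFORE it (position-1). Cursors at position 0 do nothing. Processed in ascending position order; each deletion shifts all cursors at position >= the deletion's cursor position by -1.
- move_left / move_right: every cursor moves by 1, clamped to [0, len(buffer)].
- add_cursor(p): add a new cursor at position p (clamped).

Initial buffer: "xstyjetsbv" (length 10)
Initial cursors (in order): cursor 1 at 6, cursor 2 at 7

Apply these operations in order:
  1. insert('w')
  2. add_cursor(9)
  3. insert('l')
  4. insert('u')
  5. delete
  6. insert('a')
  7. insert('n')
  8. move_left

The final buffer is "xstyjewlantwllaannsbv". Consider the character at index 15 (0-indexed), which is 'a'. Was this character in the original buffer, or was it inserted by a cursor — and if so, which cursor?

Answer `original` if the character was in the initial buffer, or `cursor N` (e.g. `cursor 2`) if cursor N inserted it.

After op 1 (insert('w')): buffer="xstyjewtwsbv" (len 12), cursors c1@7 c2@9, authorship ......1.2...
After op 2 (add_cursor(9)): buffer="xstyjewtwsbv" (len 12), cursors c1@7 c2@9 c3@9, authorship ......1.2...
After op 3 (insert('l')): buffer="xstyjewltwllsbv" (len 15), cursors c1@8 c2@12 c3@12, authorship ......11.223...
After op 4 (insert('u')): buffer="xstyjewlutwlluusbv" (len 18), cursors c1@9 c2@15 c3@15, authorship ......111.22323...
After op 5 (delete): buffer="xstyjewltwllsbv" (len 15), cursors c1@8 c2@12 c3@12, authorship ......11.223...
After op 6 (insert('a')): buffer="xstyjewlatwllaasbv" (len 18), cursors c1@9 c2@15 c3@15, authorship ......111.22323...
After op 7 (insert('n')): buffer="xstyjewlantwllaannsbv" (len 21), cursors c1@10 c2@18 c3@18, authorship ......1111.2232323...
After op 8 (move_left): buffer="xstyjewlantwllaannsbv" (len 21), cursors c1@9 c2@17 c3@17, authorship ......1111.2232323...
Authorship (.=original, N=cursor N): . . . . . . 1 1 1 1 . 2 2 3 2 3 2 3 . . .
Index 15: author = 3

Answer: cursor 3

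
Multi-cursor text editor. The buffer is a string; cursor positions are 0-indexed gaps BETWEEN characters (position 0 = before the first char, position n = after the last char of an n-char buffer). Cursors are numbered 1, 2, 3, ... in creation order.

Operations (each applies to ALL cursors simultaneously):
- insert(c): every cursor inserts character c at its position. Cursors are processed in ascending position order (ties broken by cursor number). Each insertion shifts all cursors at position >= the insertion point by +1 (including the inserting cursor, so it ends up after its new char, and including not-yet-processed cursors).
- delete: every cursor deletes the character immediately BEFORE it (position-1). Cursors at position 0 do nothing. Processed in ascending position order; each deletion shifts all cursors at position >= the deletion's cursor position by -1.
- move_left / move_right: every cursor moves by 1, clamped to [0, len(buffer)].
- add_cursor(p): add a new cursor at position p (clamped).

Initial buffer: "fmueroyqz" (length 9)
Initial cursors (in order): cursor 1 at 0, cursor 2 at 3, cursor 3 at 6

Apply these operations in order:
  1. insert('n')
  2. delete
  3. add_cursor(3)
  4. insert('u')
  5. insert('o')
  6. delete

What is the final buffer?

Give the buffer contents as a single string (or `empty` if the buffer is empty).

After op 1 (insert('n')): buffer="nfmuneronyqz" (len 12), cursors c1@1 c2@5 c3@9, authorship 1...2...3...
After op 2 (delete): buffer="fmueroyqz" (len 9), cursors c1@0 c2@3 c3@6, authorship .........
After op 3 (add_cursor(3)): buffer="fmueroyqz" (len 9), cursors c1@0 c2@3 c4@3 c3@6, authorship .........
After op 4 (insert('u')): buffer="ufmuuuerouyqz" (len 13), cursors c1@1 c2@6 c4@6 c3@10, authorship 1...24...3...
After op 5 (insert('o')): buffer="uofmuuuooerouoyqz" (len 17), cursors c1@2 c2@9 c4@9 c3@14, authorship 11...2424...33...
After op 6 (delete): buffer="ufmuuuerouyqz" (len 13), cursors c1@1 c2@6 c4@6 c3@10, authorship 1...24...3...

Answer: ufmuuuerouyqz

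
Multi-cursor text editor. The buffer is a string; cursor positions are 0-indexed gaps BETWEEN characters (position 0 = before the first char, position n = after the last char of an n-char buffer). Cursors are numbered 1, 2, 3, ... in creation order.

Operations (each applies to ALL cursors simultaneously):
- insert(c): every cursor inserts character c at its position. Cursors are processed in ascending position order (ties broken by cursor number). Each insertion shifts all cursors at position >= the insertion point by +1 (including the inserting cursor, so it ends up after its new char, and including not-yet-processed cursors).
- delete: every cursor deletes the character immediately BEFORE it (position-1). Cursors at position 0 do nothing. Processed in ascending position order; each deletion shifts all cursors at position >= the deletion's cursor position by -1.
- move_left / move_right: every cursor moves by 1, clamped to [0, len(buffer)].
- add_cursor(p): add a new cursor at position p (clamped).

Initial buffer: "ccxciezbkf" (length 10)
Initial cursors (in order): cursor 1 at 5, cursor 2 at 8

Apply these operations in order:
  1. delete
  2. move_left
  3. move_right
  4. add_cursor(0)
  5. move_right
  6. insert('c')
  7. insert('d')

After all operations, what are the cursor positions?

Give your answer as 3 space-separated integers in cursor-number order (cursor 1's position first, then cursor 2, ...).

Answer: 9 13 3

Derivation:
After op 1 (delete): buffer="ccxcezkf" (len 8), cursors c1@4 c2@6, authorship ........
After op 2 (move_left): buffer="ccxcezkf" (len 8), cursors c1@3 c2@5, authorship ........
After op 3 (move_right): buffer="ccxcezkf" (len 8), cursors c1@4 c2@6, authorship ........
After op 4 (add_cursor(0)): buffer="ccxcezkf" (len 8), cursors c3@0 c1@4 c2@6, authorship ........
After op 5 (move_right): buffer="ccxcezkf" (len 8), cursors c3@1 c1@5 c2@7, authorship ........
After op 6 (insert('c')): buffer="cccxceczkcf" (len 11), cursors c3@2 c1@7 c2@10, authorship .3....1..2.
After op 7 (insert('d')): buffer="ccdcxcecdzkcdf" (len 14), cursors c3@3 c1@9 c2@13, authorship .33....11..22.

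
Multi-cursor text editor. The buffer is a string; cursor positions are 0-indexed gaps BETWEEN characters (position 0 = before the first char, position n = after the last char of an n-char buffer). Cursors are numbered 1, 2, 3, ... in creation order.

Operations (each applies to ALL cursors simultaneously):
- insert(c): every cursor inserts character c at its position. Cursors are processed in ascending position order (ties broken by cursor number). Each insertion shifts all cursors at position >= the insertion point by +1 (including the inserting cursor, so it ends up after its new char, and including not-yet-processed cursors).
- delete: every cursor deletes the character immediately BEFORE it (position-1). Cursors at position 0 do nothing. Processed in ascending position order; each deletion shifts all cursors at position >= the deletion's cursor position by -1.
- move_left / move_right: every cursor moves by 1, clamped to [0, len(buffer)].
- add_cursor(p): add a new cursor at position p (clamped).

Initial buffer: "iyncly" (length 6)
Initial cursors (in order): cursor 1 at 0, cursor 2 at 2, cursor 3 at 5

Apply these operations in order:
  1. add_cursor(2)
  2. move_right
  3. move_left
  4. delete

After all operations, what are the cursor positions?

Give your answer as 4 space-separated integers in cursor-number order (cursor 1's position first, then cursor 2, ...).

After op 1 (add_cursor(2)): buffer="iyncly" (len 6), cursors c1@0 c2@2 c4@2 c3@5, authorship ......
After op 2 (move_right): buffer="iyncly" (len 6), cursors c1@1 c2@3 c4@3 c3@6, authorship ......
After op 3 (move_left): buffer="iyncly" (len 6), cursors c1@0 c2@2 c4@2 c3@5, authorship ......
After op 4 (delete): buffer="ncy" (len 3), cursors c1@0 c2@0 c4@0 c3@2, authorship ...

Answer: 0 0 2 0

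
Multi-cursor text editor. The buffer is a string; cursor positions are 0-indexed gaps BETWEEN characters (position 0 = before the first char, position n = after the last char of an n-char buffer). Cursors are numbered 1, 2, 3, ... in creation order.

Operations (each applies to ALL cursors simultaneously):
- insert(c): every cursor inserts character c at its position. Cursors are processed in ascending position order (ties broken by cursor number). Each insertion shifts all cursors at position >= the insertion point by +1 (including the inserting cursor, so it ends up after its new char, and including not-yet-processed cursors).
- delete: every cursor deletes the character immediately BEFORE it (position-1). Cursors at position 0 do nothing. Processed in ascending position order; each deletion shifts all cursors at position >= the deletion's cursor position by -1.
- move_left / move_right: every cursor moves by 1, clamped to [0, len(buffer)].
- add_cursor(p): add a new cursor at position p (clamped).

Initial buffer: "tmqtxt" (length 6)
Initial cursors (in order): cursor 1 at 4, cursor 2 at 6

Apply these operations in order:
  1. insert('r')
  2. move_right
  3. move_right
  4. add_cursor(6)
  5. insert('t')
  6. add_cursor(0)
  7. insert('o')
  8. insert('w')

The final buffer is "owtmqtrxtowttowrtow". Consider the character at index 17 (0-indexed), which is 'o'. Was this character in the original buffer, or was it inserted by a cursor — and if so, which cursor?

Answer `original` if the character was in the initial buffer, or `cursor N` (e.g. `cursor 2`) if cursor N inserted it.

After op 1 (insert('r')): buffer="tmqtrxtr" (len 8), cursors c1@5 c2@8, authorship ....1..2
After op 2 (move_right): buffer="tmqtrxtr" (len 8), cursors c1@6 c2@8, authorship ....1..2
After op 3 (move_right): buffer="tmqtrxtr" (len 8), cursors c1@7 c2@8, authorship ....1..2
After op 4 (add_cursor(6)): buffer="tmqtrxtr" (len 8), cursors c3@6 c1@7 c2@8, authorship ....1..2
After op 5 (insert('t')): buffer="tmqtrxtttrt" (len 11), cursors c3@7 c1@9 c2@11, authorship ....1.3.122
After op 6 (add_cursor(0)): buffer="tmqtrxtttrt" (len 11), cursors c4@0 c3@7 c1@9 c2@11, authorship ....1.3.122
After op 7 (insert('o')): buffer="otmqtrxtottorto" (len 15), cursors c4@1 c3@9 c1@12 c2@15, authorship 4....1.33.11222
After op 8 (insert('w')): buffer="owtmqtrxtowttowrtow" (len 19), cursors c4@2 c3@11 c1@15 c2@19, authorship 44....1.333.1112222
Authorship (.=original, N=cursor N): 4 4 . . . . 1 . 3 3 3 . 1 1 1 2 2 2 2
Index 17: author = 2

Answer: cursor 2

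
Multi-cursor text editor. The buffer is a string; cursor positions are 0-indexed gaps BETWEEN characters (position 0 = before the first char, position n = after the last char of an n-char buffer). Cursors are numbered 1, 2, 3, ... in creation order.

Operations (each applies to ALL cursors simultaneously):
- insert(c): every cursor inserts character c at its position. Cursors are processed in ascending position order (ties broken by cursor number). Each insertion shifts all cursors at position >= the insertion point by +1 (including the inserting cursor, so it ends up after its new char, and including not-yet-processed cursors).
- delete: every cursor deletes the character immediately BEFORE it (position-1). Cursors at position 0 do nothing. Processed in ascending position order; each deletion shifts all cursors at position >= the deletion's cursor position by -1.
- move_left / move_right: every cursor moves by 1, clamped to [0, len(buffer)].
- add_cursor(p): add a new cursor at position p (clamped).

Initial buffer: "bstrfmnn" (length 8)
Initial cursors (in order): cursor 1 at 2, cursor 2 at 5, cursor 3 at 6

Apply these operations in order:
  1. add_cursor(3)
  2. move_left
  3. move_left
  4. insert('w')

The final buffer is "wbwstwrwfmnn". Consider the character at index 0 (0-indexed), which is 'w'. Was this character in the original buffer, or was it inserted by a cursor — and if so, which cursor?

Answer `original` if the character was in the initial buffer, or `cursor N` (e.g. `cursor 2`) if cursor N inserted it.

Answer: cursor 1

Derivation:
After op 1 (add_cursor(3)): buffer="bstrfmnn" (len 8), cursors c1@2 c4@3 c2@5 c3@6, authorship ........
After op 2 (move_left): buffer="bstrfmnn" (len 8), cursors c1@1 c4@2 c2@4 c3@5, authorship ........
After op 3 (move_left): buffer="bstrfmnn" (len 8), cursors c1@0 c4@1 c2@3 c3@4, authorship ........
After op 4 (insert('w')): buffer="wbwstwrwfmnn" (len 12), cursors c1@1 c4@3 c2@6 c3@8, authorship 1.4..2.3....
Authorship (.=original, N=cursor N): 1 . 4 . . 2 . 3 . . . .
Index 0: author = 1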